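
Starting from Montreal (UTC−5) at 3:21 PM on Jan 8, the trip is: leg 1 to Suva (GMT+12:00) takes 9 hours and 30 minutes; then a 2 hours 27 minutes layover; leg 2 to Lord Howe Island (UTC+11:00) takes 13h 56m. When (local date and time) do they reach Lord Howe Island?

9:14 AM on Jan 10

Convert departure to UTC: 3:21 PM + 5:00 = 8:21 PM UTC on Jan 8.
Add 9 hours and 30 minutes leg 1 → 5:51 AM UTC (Jan 9).
Add 2 hours and 27 minutes layover in Suva → 8:18 AM UTC.
Add 13 hours 56 minutes leg 2 → 10:14 PM UTC.
Lord Howe Island is UTC+11:00, so local arrival = 10:14 PM + 11:00 = 9:14 AM on Jan 10.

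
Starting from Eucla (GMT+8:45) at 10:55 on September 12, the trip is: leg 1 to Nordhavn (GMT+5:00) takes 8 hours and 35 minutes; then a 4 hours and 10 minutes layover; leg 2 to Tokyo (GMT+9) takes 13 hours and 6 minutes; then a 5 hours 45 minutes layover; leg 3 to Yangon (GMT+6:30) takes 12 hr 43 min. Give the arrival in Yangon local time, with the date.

Convert departure to UTC: 10:55 − 8:45 = 02:10 UTC on Sep 12.
Add 8 hours and 35 minutes leg 1 → 10:45 UTC.
Add 4 hours 10 minutes layover in Nordhavn → 14:55 UTC.
Add 13 hours and 6 minutes leg 2 → 04:01 UTC (Sep 13).
Add 5 hours 45 minutes layover in Tokyo → 09:46 UTC.
Add 12 hours 43 minutes leg 3 → 22:29 UTC.
Yangon is UTC+6:30, so local arrival = 22:29 + 6:30 = 04:59 on Sep 14.

04:59 on September 14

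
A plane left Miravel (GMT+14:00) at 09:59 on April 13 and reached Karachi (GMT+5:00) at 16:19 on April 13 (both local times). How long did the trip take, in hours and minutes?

15 hours 20 minutes

Karachi is 9:00 behind Miravel.
Clock-face elapsed time (ignoring zones) is 6 hours 20 minutes.
Actual elapsed = 6 hours 20 minutes + 9:00 = 15 hours 20 minutes.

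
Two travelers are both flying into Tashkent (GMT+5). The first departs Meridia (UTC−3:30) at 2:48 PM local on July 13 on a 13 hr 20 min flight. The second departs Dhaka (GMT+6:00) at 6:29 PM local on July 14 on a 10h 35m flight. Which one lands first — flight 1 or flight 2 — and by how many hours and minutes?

the first, by 15 hours 26 minutes

Flight 1 in UTC: 2:48 PM + 3:30 = 6:18 PM on Jul 13.
+13 hours and 20 minutes → arrive 7:38 AM UTC on Jul 14.
Flight 2 in UTC: 6:29 PM − 6:00 = 12:29 PM on Jul 14.
+10 hours and 35 minutes → arrive 11:04 PM UTC on Jul 14.
Flight 1 lands earlier by 15 hours 26 minutes.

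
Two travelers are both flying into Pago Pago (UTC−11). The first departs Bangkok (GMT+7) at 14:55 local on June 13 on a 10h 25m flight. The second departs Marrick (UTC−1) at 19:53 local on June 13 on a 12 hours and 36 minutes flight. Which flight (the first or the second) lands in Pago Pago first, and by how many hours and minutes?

Flight 1 in UTC: 14:55 − 7:00 = 07:55 on Jun 13.
+10 hours and 25 minutes → arrive 18:20 UTC on Jun 13.
Flight 2 in UTC: 19:53 + 1:00 = 20:53 on Jun 13.
+12 hours 36 minutes → arrive 09:29 UTC on Jun 14.
Flight 1 lands earlier by 15 hours 9 minutes.

the first, by 15 hours 9 minutes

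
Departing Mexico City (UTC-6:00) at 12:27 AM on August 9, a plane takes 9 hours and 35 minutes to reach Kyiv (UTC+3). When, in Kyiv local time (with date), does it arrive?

Kyiv is 9:00 ahead of Mexico City.
After 9 hours 35 minutes it is 10:02 AM in Mexico City.
Shift by the zone difference: 10:02 AM + 9:00 = 7:02 PM on Aug 9 in Kyiv.

7:02 PM on August 9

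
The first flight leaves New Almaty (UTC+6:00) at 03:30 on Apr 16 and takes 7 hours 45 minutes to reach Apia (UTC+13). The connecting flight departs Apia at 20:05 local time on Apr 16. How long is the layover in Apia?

1 hour 50 minutes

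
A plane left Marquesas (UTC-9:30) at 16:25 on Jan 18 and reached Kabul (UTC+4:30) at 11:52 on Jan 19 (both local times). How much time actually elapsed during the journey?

Kabul is 14:00 ahead of Marquesas.
Clock-face elapsed time (ignoring zones) is 19 hours 27 minutes.
Actual elapsed = 19 hours 27 minutes − 14:00 = 5 hours 27 minutes.

5 hours 27 minutes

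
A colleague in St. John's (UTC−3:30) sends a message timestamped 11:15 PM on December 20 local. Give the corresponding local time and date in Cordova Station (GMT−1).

Cordova Station is 2:30 ahead of St. John's.
Shift by the zone difference: 11:15 PM + 2:30 = 1:45 AM on Dec 21 in Cordova Station.

1:45 AM on December 21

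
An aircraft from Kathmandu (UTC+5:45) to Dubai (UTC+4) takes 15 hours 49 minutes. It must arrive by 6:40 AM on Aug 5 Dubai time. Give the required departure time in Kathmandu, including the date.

Target arrival in UTC: 6:40 AM − 4:00 = 2:40 AM on Aug 5.
Subtract 15 hours and 49 minutes → departure 10:51 AM UTC on Aug 4.
Kathmandu is UTC+5:45: 10:51 AM + 5:45 = 4:36 PM on Aug 4.

4:36 PM on Aug 4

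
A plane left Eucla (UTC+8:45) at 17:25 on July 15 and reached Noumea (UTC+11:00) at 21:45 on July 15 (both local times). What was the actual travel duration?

2 hours 5 minutes

Noumea is 2:15 ahead of Eucla.
Clock-face elapsed time (ignoring zones) is 4 hours 20 minutes.
Actual elapsed = 4 hours 20 minutes − 2:15 = 2 hours 5 minutes.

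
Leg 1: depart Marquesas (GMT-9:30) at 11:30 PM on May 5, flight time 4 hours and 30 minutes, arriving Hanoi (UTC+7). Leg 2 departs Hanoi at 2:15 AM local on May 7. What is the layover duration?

Convert departure to UTC: 11:30 PM + 9:30 = 9:00 AM UTC on May 6.
Add 4 hours 30 minutes flight time → 1:30 PM UTC.
Hanoi is UTC+7:00, so local arrival = 1:30 PM + 7:00 = 8:30 PM on May 6.
Layover = 2:15 AM − 8:30 PM (+1 day) = 5 hours 45 minutes.

5 hours 45 minutes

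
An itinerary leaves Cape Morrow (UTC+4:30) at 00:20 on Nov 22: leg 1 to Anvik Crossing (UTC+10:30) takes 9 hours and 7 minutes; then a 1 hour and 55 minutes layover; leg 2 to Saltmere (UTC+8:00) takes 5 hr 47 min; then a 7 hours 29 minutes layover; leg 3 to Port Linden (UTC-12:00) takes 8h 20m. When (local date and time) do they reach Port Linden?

Convert departure to UTC: 00:20 − 4:30 = 19:50 UTC on Nov 21.
Add 9 hours 7 minutes leg 1 → 04:57 UTC (Nov 22).
Add 1 hour and 55 minutes layover in Anvik Crossing → 06:52 UTC.
Add 5 hours 47 minutes leg 2 → 12:39 UTC.
Add 7 hours and 29 minutes layover in Saltmere → 20:08 UTC.
Add 8 hours 20 minutes leg 3 → 04:28 UTC (Nov 23).
Port Linden is UTC−12:00, so local arrival = 04:28 − 12:00 = 16:28 on Nov 22.

16:28 on November 22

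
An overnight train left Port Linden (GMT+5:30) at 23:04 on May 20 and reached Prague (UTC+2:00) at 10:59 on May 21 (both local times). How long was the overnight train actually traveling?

15 hours 25 minutes

Departure in UTC: 23:04 − 5:30 = 17:34 on May 20.
Arrival in UTC: 10:59 − 2:00 = 08:59 on May 21.
Elapsed = 08:59 − 17:34 (+1 day) = 15 hours 25 minutes.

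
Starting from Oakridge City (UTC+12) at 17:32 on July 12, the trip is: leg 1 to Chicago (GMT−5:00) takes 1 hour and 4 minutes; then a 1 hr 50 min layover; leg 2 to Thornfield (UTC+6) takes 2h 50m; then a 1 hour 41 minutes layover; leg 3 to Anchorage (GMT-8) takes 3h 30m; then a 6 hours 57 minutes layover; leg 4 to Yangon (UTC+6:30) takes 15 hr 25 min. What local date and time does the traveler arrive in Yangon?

Convert departure to UTC: 17:32 − 12:00 = 05:32 UTC on Jul 12.
Add 1 hour and 4 minutes leg 1 → 06:36 UTC.
Add 1 hour and 50 minutes layover in Chicago → 08:26 UTC.
Add 2 hours and 50 minutes leg 2 → 11:16 UTC.
Add 1 hour and 41 minutes layover in Thornfield → 12:57 UTC.
Add 3 hours 30 minutes leg 3 → 16:27 UTC.
Add 6 hours and 57 minutes layover in Anchorage → 23:24 UTC.
Add 15 hours 25 minutes leg 4 → 14:49 UTC (Jul 13).
Yangon is UTC+6:30, so local arrival = 14:49 + 6:30 = 21:19 on Jul 13.

21:19 on July 13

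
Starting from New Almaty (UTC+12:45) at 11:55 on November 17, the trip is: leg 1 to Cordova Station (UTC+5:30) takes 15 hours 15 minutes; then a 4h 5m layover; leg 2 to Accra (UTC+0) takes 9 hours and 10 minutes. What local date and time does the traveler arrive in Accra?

03:40 on Nov 18

Convert departure to UTC: 11:55 − 12:45 = 23:10 UTC on Nov 16.
Add 15 hours 15 minutes leg 1 → 14:25 UTC (Nov 17).
Add 4 hours 5 minutes layover in Cordova Station → 18:30 UTC.
Add 9 hours and 10 minutes leg 2 → 03:40 UTC (Nov 18).
Accra is UTC+0, so local arrival is the same: 03:40 on Nov 18.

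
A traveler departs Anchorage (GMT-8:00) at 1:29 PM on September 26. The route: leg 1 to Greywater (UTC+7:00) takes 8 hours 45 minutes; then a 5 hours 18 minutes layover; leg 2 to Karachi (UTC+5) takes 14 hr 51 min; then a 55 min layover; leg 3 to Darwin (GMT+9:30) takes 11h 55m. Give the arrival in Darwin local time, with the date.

12:43 AM on September 29

Convert departure to UTC: 1:29 PM + 8:00 = 9:29 PM UTC on Sep 26.
Add 8 hours 45 minutes leg 1 → 6:14 AM UTC (Sep 27).
Add 5 hours 18 minutes layover in Greywater → 11:32 AM UTC.
Add 14 hours and 51 minutes leg 2 → 2:23 AM UTC (Sep 28).
Add 55 minutes layover in Karachi → 3:18 AM UTC.
Add 11 hours and 55 minutes leg 3 → 3:13 PM UTC.
Darwin is UTC+9:30, so local arrival = 3:13 PM + 9:30 = 12:43 AM on Sep 29.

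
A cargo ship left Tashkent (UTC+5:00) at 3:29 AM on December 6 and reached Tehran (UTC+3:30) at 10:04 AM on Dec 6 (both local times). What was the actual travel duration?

Tehran is 1:30 behind Tashkent.
Clock-face elapsed time (ignoring zones) is 6 hours 35 minutes.
Actual elapsed = 6 hours 35 minutes + 1:30 = 8 hours 5 minutes.

8 hours 5 minutes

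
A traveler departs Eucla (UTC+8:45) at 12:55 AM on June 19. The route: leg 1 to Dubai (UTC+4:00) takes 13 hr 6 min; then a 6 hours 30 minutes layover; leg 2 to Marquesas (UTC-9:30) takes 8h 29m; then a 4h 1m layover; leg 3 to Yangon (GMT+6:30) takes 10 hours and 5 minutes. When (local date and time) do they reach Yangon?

4:51 PM on June 20

Convert departure to UTC: 12:55 AM − 8:45 = 4:10 PM UTC on Jun 18.
Add 13 hours and 6 minutes leg 1 → 5:16 AM UTC (Jun 19).
Add 6 hours 30 minutes layover in Dubai → 11:46 AM UTC.
Add 8 hours 29 minutes leg 2 → 8:15 PM UTC.
Add 4 hours and 1 minute layover in Marquesas → 12:16 AM UTC (Jun 20).
Add 10 hours 5 minutes leg 3 → 10:21 AM UTC.
Yangon is UTC+6:30, so local arrival = 10:21 AM + 6:30 = 4:51 PM on Jun 20.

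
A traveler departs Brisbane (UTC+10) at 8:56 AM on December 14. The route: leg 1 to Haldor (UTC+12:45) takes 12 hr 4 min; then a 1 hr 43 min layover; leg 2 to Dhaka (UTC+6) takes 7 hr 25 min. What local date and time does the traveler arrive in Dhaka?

2:08 AM on Dec 15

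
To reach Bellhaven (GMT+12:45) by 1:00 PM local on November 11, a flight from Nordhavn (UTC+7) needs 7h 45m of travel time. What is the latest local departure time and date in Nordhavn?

11:30 PM on November 10

Target arrival in UTC: 1:00 PM − 12:45 = 12:15 AM on Nov 11.
Subtract 7 hours 45 minutes → departure 4:30 PM UTC on Nov 10.
Nordhavn is UTC+7:00: 4:30 PM + 7:00 = 11:30 PM on Nov 10.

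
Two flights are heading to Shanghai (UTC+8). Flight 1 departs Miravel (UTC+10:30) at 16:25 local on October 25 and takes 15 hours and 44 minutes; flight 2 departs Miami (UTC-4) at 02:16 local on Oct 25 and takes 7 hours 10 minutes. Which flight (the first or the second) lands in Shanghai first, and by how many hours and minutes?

Flight 1 in UTC: 16:25 − 10:30 = 05:55 on Oct 25.
+15 hours and 44 minutes → arrive 21:39 UTC on Oct 25.
Flight 2 in UTC: 02:16 + 4:00 = 06:16 on Oct 25.
+7 hours 10 minutes → arrive 13:26 UTC on Oct 25.
Flight 2 lands earlier by 8 hours 13 minutes.

the second, by 8 hours 13 minutes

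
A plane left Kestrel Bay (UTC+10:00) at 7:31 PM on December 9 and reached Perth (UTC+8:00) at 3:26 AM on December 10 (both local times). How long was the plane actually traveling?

Departure in UTC: 7:31 PM − 10:00 = 9:31 AM on Dec 9.
Arrival in UTC: 3:26 AM − 8:00 = 7:26 PM on Dec 9.
Elapsed = 7:26 PM − 9:31 AM = 9 hours 55 minutes.

9 hours 55 minutes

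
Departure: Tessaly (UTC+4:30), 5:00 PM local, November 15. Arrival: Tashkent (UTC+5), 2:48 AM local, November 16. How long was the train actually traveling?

Departure in UTC: 5:00 PM − 4:30 = 12:30 PM on Nov 15.
Arrival in UTC: 2:48 AM − 5:00 = 9:48 PM on Nov 15.
Elapsed = 9:48 PM − 12:30 PM = 9 hours 18 minutes.

9 hours 18 minutes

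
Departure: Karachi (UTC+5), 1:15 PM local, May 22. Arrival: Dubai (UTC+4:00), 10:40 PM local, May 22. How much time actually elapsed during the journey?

Departure in UTC: 1:15 PM − 5:00 = 8:15 AM on May 22.
Arrival in UTC: 10:40 PM − 4:00 = 6:40 PM on May 22.
Elapsed = 6:40 PM − 8:15 AM = 10 hours 25 minutes.

10 hours 25 minutes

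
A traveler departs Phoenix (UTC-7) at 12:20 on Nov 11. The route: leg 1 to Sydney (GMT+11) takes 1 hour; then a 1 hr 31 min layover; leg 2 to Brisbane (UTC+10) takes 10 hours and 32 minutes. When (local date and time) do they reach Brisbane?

Convert departure to UTC: 12:20 + 7:00 = 19:20 UTC on Nov 11.
Add 1 hour leg 1 → 20:20 UTC.
Add 1 hour and 31 minutes layover in Sydney → 21:51 UTC.
Add 10 hours and 32 minutes leg 2 → 08:23 UTC (Nov 12).
Brisbane is UTC+10:00, so local arrival = 08:23 + 10:00 = 18:23 on Nov 12.

18:23 on November 12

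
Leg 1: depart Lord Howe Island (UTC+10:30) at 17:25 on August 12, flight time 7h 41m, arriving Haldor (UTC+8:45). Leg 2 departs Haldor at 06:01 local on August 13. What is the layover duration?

6 hours 40 minutes

Convert departure to UTC: 17:25 − 10:30 = 06:55 UTC on Aug 12.
Add 7 hours 41 minutes flight time → 14:36 UTC.
Haldor is UTC+8:45, so local arrival = 14:36 + 8:45 = 23:21 on Aug 12.
Layover = 06:01 − 23:21 (+1 day) = 6 hours 40 minutes.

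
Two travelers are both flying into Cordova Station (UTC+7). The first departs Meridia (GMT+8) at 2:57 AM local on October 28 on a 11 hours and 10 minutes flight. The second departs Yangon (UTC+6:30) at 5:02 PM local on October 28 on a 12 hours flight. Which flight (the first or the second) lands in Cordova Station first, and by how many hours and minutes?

the first, by 16 hours 25 minutes

Flight 1 in UTC: 2:57 AM − 8:00 = 6:57 PM on Oct 27.
+11 hours 10 minutes → arrive 6:07 AM UTC on Oct 28.
Flight 2 in UTC: 5:02 PM − 6:30 = 10:32 AM on Oct 28.
+12 hours → arrive 10:32 PM UTC on Oct 28.
Flight 1 lands earlier by 16 hours 25 minutes.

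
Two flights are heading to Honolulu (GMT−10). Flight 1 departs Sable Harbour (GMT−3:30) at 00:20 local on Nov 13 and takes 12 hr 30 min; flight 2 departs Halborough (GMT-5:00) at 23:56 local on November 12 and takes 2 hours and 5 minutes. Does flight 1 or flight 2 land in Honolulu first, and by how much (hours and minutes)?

Flight 1 in UTC: 00:20 + 3:30 = 03:50 on Nov 13.
+12 hours and 30 minutes → arrive 16:20 UTC on Nov 13.
Flight 2 in UTC: 23:56 + 5:00 = 04:56 on Nov 13.
+2 hours 5 minutes → arrive 07:01 UTC on Nov 13.
Flight 2 lands earlier by 9 hours 19 minutes.

the second, by 9 hours 19 minutes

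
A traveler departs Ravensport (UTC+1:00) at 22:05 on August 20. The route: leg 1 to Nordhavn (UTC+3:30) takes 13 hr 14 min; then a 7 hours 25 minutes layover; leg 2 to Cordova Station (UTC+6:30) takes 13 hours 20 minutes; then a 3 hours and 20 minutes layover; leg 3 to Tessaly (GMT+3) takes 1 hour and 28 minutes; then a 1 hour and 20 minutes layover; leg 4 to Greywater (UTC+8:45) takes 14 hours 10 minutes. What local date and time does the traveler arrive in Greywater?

12:07 on August 23

Convert departure to UTC: 22:05 − 1:00 = 21:05 UTC on Aug 20.
Add 13 hours and 14 minutes leg 1 → 10:19 UTC (Aug 21).
Add 7 hours 25 minutes layover in Nordhavn → 17:44 UTC.
Add 13 hours 20 minutes leg 2 → 07:04 UTC (Aug 22).
Add 3 hours 20 minutes layover in Cordova Station → 10:24 UTC.
Add 1 hour and 28 minutes leg 3 → 11:52 UTC.
Add 1 hour 20 minutes layover in Tessaly → 13:12 UTC.
Add 14 hours 10 minutes leg 4 → 03:22 UTC (Aug 23).
Greywater is UTC+8:45, so local arrival = 03:22 + 8:45 = 12:07 on Aug 23.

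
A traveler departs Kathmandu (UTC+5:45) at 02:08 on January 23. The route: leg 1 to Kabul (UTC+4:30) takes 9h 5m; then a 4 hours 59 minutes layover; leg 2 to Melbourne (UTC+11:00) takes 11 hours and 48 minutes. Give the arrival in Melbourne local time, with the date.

Convert departure to UTC: 02:08 − 5:45 = 20:23 UTC on Jan 22.
Add 9 hours 5 minutes leg 1 → 05:28 UTC (Jan 23).
Add 4 hours 59 minutes layover in Kabul → 10:27 UTC.
Add 11 hours 48 minutes leg 2 → 22:15 UTC.
Melbourne is UTC+11:00, so local arrival = 22:15 + 11:00 = 09:15 on Jan 24.

09:15 on January 24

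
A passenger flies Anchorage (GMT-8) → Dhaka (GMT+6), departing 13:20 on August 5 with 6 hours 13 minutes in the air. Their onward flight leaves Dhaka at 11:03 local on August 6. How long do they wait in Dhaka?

1 hour 30 minutes

Convert departure to UTC: 13:20 + 8:00 = 21:20 UTC on Aug 5.
Add 6 hours 13 minutes flight time → 03:33 UTC (Aug 6).
Dhaka is UTC+6:00, so local arrival = 03:33 + 6:00 = 09:33 on Aug 6.
Layover = 11:03 − 09:33 = 1 hour 30 minutes.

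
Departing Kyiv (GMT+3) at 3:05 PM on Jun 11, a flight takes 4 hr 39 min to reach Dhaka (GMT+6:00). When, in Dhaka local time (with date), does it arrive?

Convert departure to UTC: 3:05 PM − 3:00 = 12:05 PM UTC on Jun 11.
Add 4 hours 39 minutes travel time → 4:44 PM UTC.
Dhaka is UTC+6:00, so local arrival = 4:44 PM + 6:00 = 10:44 PM on Jun 11.

10:44 PM on June 11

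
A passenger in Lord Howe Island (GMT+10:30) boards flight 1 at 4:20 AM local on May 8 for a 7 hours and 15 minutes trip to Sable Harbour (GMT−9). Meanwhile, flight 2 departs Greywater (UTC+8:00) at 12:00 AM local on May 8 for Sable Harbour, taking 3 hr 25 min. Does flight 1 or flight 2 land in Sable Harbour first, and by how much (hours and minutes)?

the second, by 5 hours 40 minutes

Flight 1 in UTC: 4:20 AM − 10:30 = 5:50 PM on May 7.
+7 hours 15 minutes → arrive 1:05 AM UTC on May 8.
Flight 2 in UTC: 12:00 AM − 8:00 = 4:00 PM on May 7.
+3 hours and 25 minutes → arrive 7:25 PM UTC on May 7.
Flight 2 lands earlier by 5 hours 40 minutes.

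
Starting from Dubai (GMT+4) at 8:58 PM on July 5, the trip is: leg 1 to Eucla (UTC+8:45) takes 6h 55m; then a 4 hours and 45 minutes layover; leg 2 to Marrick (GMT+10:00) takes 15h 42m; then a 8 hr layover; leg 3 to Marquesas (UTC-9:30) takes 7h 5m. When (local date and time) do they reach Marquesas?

1:55 AM on July 7

Convert departure to UTC: 8:58 PM − 4:00 = 4:58 PM UTC on Jul 5.
Add 6 hours 55 minutes leg 1 → 11:53 PM UTC.
Add 4 hours and 45 minutes layover in Eucla → 4:38 AM UTC (Jul 6).
Add 15 hours 42 minutes leg 2 → 8:20 PM UTC.
Add 8 hours layover in Marrick → 4:20 AM UTC (Jul 7).
Add 7 hours and 5 minutes leg 3 → 11:25 AM UTC.
Marquesas is UTC−9:30, so local arrival = 11:25 AM − 9:30 = 1:55 AM on Jul 7.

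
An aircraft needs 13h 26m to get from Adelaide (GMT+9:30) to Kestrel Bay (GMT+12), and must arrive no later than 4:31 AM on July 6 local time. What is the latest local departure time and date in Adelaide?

12:35 PM on Jul 5

Target arrival in UTC: 4:31 AM − 12:00 = 4:31 PM on Jul 5.
Subtract 13 hours and 26 minutes → departure 3:05 AM UTC on Jul 5.
Adelaide is UTC+9:30: 3:05 AM + 9:30 = 12:35 PM on Jul 5.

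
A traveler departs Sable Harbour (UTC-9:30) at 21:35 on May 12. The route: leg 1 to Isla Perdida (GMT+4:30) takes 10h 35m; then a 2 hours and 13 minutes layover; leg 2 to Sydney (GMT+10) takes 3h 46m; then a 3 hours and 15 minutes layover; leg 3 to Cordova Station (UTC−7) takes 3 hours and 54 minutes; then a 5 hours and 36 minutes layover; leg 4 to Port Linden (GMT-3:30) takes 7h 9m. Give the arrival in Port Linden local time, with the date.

16:03 on May 14

Convert departure to UTC: 21:35 + 9:30 = 07:05 UTC on May 13.
Add 10 hours 35 minutes leg 1 → 17:40 UTC.
Add 2 hours and 13 minutes layover in Isla Perdida → 19:53 UTC.
Add 3 hours 46 minutes leg 2 → 23:39 UTC.
Add 3 hours 15 minutes layover in Sydney → 02:54 UTC (May 14).
Add 3 hours 54 minutes leg 3 → 06:48 UTC.
Add 5 hours 36 minutes layover in Cordova Station → 12:24 UTC.
Add 7 hours and 9 minutes leg 4 → 19:33 UTC.
Port Linden is UTC−3:30, so local arrival = 19:33 − 3:30 = 16:03 on May 14.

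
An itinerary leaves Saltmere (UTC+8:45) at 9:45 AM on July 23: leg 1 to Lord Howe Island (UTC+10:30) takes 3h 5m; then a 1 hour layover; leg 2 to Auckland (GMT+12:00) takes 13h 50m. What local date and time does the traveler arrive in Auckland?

6:55 AM on Jul 24

Convert departure to UTC: 9:45 AM − 8:45 = 1:00 AM UTC on Jul 23.
Add 3 hours and 5 minutes leg 1 → 4:05 AM UTC.
Add 1 hour layover in Lord Howe Island → 5:05 AM UTC.
Add 13 hours 50 minutes leg 2 → 6:55 PM UTC.
Auckland is UTC+12:00, so local arrival = 6:55 PM + 12:00 = 6:55 AM on Jul 24.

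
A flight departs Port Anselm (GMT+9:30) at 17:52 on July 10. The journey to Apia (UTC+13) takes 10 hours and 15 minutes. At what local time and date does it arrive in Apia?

07:37 on July 11

Apia is 3:30 ahead of Port Anselm.
After 10 hours and 15 minutes it is 04:07 (Jul 11) in Port Anselm.
Shift by the zone difference: 04:07 + 3:30 = 07:37 on Jul 11 in Apia.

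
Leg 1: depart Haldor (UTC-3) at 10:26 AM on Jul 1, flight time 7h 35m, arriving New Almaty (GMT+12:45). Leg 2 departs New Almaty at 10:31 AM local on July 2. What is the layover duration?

Convert departure to UTC: 10:26 AM + 3:00 = 1:26 PM UTC on Jul 1.
Add 7 hours 35 minutes flight time → 9:01 PM UTC.
New Almaty is UTC+12:45, so local arrival = 9:01 PM + 12:45 = 9:46 AM on Jul 2.
Layover = 10:31 AM − 9:46 AM = 45 minutes.

45 minutes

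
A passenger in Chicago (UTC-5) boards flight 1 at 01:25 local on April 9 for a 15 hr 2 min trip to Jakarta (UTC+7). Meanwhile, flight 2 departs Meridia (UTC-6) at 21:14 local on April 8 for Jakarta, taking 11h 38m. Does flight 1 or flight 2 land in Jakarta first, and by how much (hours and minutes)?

the second, by 6 hours 35 minutes

Flight 1 in UTC: 01:25 + 5:00 = 06:25 on Apr 9.
+15 hours and 2 minutes → arrive 21:27 UTC on Apr 9.
Flight 2 in UTC: 21:14 + 6:00 = 03:14 on Apr 9.
+11 hours 38 minutes → arrive 14:52 UTC on Apr 9.
Flight 2 lands earlier by 6 hours 35 minutes.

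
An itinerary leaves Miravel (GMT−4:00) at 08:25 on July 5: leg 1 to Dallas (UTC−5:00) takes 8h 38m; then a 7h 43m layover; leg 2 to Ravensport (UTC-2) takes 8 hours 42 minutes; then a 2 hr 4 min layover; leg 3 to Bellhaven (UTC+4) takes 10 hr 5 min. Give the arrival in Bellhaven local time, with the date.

05:37 on July 7

Convert departure to UTC: 08:25 + 4:00 = 12:25 UTC on Jul 5.
Add 8 hours 38 minutes leg 1 → 21:03 UTC.
Add 7 hours and 43 minutes layover in Dallas → 04:46 UTC (Jul 6).
Add 8 hours 42 minutes leg 2 → 13:28 UTC.
Add 2 hours 4 minutes layover in Ravensport → 15:32 UTC.
Add 10 hours 5 minutes leg 3 → 01:37 UTC (Jul 7).
Bellhaven is UTC+4:00, so local arrival = 01:37 + 4:00 = 05:37 on Jul 7.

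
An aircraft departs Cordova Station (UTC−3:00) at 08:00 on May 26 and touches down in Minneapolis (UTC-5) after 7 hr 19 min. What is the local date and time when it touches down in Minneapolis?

13:19 on May 26

Convert departure to UTC: 08:00 + 3:00 = 11:00 UTC on May 26.
Add 7 hours 19 minutes travel time → 18:19 UTC.
Minneapolis is UTC−5:00, so local arrival = 18:19 − 5:00 = 13:19 on May 26.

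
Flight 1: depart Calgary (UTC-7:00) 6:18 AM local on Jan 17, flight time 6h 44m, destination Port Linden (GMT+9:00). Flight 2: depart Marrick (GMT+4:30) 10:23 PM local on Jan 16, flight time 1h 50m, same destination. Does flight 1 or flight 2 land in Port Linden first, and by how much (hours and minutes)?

the second, by 24 hours 19 minutes

Flight 1 in UTC: 6:18 AM + 7:00 = 1:18 PM on Jan 17.
+6 hours and 44 minutes → arrive 8:02 PM UTC on Jan 17.
Flight 2 in UTC: 10:23 PM − 4:30 = 5:53 PM on Jan 16.
+1 hour and 50 minutes → arrive 7:43 PM UTC on Jan 16.
Flight 2 lands earlier by 24 hours 19 minutes.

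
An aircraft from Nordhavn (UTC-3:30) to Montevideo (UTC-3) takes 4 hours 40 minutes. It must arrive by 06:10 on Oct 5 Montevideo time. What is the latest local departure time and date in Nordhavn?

Target arrival in UTC: 06:10 + 3:00 = 09:10 on Oct 5.
Subtract 4 hours and 40 minutes → departure 04:30 UTC on Oct 5.
Nordhavn is UTC−3:30: 04:30 − 3:30 = 01:00 on Oct 5.

01:00 on Oct 5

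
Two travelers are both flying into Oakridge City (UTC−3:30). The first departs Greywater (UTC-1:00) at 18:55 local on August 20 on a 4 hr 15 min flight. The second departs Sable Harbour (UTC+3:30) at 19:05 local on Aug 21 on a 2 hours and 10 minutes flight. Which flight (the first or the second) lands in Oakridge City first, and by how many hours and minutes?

the first, by 17 hours 35 minutes

Flight 1 in UTC: 18:55 + 1:00 = 19:55 on Aug 20.
+4 hours and 15 minutes → arrive 00:10 UTC on Aug 21.
Flight 2 in UTC: 19:05 − 3:30 = 15:35 on Aug 21.
+2 hours and 10 minutes → arrive 17:45 UTC on Aug 21.
Flight 1 lands earlier by 17 hours 35 minutes.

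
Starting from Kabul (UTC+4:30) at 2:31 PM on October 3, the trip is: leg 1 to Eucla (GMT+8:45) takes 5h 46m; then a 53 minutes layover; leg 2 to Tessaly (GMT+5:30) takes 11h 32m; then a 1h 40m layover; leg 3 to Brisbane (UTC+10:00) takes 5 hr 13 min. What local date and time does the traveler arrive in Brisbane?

9:05 PM on Oct 4

Convert departure to UTC: 2:31 PM − 4:30 = 10:01 AM UTC on Oct 3.
Add 5 hours 46 minutes leg 1 → 3:47 PM UTC.
Add 53 minutes layover in Eucla → 4:40 PM UTC.
Add 11 hours and 32 minutes leg 2 → 4:12 AM UTC (Oct 4).
Add 1 hour 40 minutes layover in Tessaly → 5:52 AM UTC.
Add 5 hours 13 minutes leg 3 → 11:05 AM UTC.
Brisbane is UTC+10:00, so local arrival = 11:05 AM + 10:00 = 9:05 PM on Oct 4.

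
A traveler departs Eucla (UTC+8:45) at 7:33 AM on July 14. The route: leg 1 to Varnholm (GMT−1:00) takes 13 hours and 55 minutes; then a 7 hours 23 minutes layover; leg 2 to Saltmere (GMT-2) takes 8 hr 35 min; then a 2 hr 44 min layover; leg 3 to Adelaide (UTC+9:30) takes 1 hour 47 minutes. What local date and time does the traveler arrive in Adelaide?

6:42 PM on July 15

Convert departure to UTC: 7:33 AM − 8:45 = 10:48 PM UTC on Jul 13.
Add 13 hours 55 minutes leg 1 → 12:43 PM UTC (Jul 14).
Add 7 hours 23 minutes layover in Varnholm → 8:06 PM UTC.
Add 8 hours 35 minutes leg 2 → 4:41 AM UTC (Jul 15).
Add 2 hours and 44 minutes layover in Saltmere → 7:25 AM UTC.
Add 1 hour and 47 minutes leg 3 → 9:12 AM UTC.
Adelaide is UTC+9:30, so local arrival = 9:12 AM + 9:30 = 6:42 PM on Jul 15.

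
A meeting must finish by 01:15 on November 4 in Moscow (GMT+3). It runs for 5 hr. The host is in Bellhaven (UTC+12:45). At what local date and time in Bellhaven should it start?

Target end time in UTC: 01:15 − 3:00 = 22:15 on Nov 3.
Subtract 5 hours → start 17:15 UTC on Nov 3.
Bellhaven is UTC+12:45: 17:15 + 12:45 = 06:00 on Nov 4.

06:00 on Nov 4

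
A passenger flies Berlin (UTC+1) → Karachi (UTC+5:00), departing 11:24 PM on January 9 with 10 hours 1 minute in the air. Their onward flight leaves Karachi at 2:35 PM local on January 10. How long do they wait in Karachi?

1 hour 10 minutes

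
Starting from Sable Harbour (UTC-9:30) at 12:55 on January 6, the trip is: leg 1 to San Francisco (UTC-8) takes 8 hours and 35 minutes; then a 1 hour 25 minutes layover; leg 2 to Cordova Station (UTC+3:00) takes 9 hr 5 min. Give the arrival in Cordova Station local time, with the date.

Convert departure to UTC: 12:55 + 9:30 = 22:25 UTC on Jan 6.
Add 8 hours 35 minutes leg 1 → 07:00 UTC (Jan 7).
Add 1 hour and 25 minutes layover in San Francisco → 08:25 UTC.
Add 9 hours and 5 minutes leg 2 → 17:30 UTC.
Cordova Station is UTC+3:00, so local arrival = 17:30 + 3:00 = 20:30 on Jan 7.

20:30 on January 7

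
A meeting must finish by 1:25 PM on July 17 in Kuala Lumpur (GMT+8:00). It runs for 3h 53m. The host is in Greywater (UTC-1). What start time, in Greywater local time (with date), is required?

12:32 AM on July 17

Target end time in UTC: 1:25 PM − 8:00 = 5:25 AM on Jul 17.
Subtract 3 hours 53 minutes → start 1:32 AM UTC on Jul 17.
Greywater is UTC−1:00: 1:32 AM − 1:00 = 12:32 AM on Jul 17.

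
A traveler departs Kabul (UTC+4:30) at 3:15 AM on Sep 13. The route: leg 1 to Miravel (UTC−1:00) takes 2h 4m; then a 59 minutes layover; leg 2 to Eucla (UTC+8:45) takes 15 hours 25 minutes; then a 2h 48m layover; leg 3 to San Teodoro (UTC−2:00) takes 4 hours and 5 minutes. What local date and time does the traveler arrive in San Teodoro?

Convert departure to UTC: 3:15 AM − 4:30 = 10:45 PM UTC on Sep 12.
Add 2 hours and 4 minutes leg 1 → 12:49 AM UTC (Sep 13).
Add 59 minutes layover in Miravel → 1:48 AM UTC.
Add 15 hours and 25 minutes leg 2 → 5:13 PM UTC.
Add 2 hours 48 minutes layover in Eucla → 8:01 PM UTC.
Add 4 hours 5 minutes leg 3 → 12:06 AM UTC (Sep 14).
San Teodoro is UTC−2:00, so local arrival = 12:06 AM − 2:00 = 10:06 PM on Sep 13.

10:06 PM on September 13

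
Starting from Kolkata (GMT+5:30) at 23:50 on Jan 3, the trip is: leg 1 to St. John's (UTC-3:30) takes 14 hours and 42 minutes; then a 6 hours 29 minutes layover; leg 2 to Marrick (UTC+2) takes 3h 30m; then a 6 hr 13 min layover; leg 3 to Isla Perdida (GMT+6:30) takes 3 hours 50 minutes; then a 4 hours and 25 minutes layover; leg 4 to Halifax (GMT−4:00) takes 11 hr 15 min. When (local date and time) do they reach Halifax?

16:44 on Jan 5

Convert departure to UTC: 23:50 − 5:30 = 18:20 UTC on Jan 3.
Add 14 hours 42 minutes leg 1 → 09:02 UTC (Jan 4).
Add 6 hours and 29 minutes layover in St. John's → 15:31 UTC.
Add 3 hours and 30 minutes leg 2 → 19:01 UTC.
Add 6 hours and 13 minutes layover in Marrick → 01:14 UTC (Jan 5).
Add 3 hours 50 minutes leg 3 → 05:04 UTC.
Add 4 hours and 25 minutes layover in Isla Perdida → 09:29 UTC.
Add 11 hours and 15 minutes leg 4 → 20:44 UTC.
Halifax is UTC−4:00, so local arrival = 20:44 − 4:00 = 16:44 on Jan 5.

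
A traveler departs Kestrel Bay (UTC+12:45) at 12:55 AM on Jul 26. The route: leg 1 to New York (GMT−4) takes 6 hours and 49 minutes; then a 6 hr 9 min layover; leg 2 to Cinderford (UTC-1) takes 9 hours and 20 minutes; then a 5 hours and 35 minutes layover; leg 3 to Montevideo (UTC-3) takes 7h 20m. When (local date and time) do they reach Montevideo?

Convert departure to UTC: 12:55 AM − 12:45 = 12:10 PM UTC on Jul 25.
Add 6 hours 49 minutes leg 1 → 6:59 PM UTC.
Add 6 hours and 9 minutes layover in New York → 1:08 AM UTC (Jul 26).
Add 9 hours 20 minutes leg 2 → 10:28 AM UTC.
Add 5 hours and 35 minutes layover in Cinderford → 4:03 PM UTC.
Add 7 hours and 20 minutes leg 3 → 11:23 PM UTC.
Montevideo is UTC−3:00, so local arrival = 11:23 PM − 3:00 = 8:23 PM on Jul 26.

8:23 PM on July 26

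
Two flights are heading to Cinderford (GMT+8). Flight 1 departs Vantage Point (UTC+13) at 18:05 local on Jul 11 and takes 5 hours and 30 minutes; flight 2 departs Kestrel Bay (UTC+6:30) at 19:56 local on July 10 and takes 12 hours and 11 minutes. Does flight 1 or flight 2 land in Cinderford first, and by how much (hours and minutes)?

Flight 1 in UTC: 18:05 − 13:00 = 05:05 on Jul 11.
+5 hours 30 minutes → arrive 10:35 UTC on Jul 11.
Flight 2 in UTC: 19:56 − 6:30 = 13:26 on Jul 10.
+12 hours 11 minutes → arrive 01:37 UTC on Jul 11.
Flight 2 lands earlier by 8 hours 58 minutes.

the second, by 8 hours 58 minutes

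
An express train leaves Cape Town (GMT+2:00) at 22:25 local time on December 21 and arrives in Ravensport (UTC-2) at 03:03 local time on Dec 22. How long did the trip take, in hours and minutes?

8 hours 38 minutes

Departure in UTC: 22:25 − 2:00 = 20:25 on Dec 21.
Arrival in UTC: 03:03 + 2:00 = 05:03 on Dec 22.
Elapsed = 05:03 − 20:25 (+1 day) = 8 hours 38 minutes.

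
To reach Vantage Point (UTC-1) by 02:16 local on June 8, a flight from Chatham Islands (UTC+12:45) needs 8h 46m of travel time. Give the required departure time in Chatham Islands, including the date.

07:15 on Jun 8

Target arrival in UTC: 02:16 + 1:00 = 03:16 on Jun 8.
Subtract 8 hours 46 minutes → departure 18:30 UTC on Jun 7.
Chatham Islands is UTC+12:45: 18:30 + 12:45 = 07:15 on Jun 8.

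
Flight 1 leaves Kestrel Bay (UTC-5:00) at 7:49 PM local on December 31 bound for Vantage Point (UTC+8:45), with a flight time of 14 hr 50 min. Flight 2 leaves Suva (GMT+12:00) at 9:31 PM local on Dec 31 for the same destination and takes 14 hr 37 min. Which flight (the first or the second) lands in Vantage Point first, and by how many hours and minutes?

Flight 1 in UTC: 7:49 PM + 5:00 = 12:49 AM on Jan 1.
+14 hours 50 minutes → arrive 3:39 PM UTC on Jan 1.
Flight 2 in UTC: 9:31 PM − 12:00 = 9:31 AM on Dec 31.
+14 hours 37 minutes → arrive 12:08 AM UTC on Jan 1.
Flight 2 lands earlier by 15 hours 31 minutes.

the second, by 15 hours 31 minutes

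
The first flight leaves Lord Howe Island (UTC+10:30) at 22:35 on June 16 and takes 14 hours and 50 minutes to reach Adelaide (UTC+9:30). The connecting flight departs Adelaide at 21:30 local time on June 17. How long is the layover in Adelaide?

Convert departure to UTC: 22:35 − 10:30 = 12:05 UTC on Jun 16.
Add 14 hours and 50 minutes flight time → 02:55 UTC (Jun 17).
Adelaide is UTC+9:30, so local arrival = 02:55 + 9:30 = 12:25 on Jun 17.
Layover = 21:30 − 12:25 = 9 hours 5 minutes.

9 hours 5 minutes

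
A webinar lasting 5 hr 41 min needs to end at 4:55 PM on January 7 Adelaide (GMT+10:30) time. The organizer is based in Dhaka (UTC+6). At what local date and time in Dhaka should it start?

6:44 AM on January 7

Target end time in UTC: 4:55 PM − 10:30 = 6:25 AM on Jan 7.
Subtract 5 hours and 41 minutes → start 12:44 AM UTC on Jan 7.
Dhaka is UTC+6:00: 12:44 AM + 6:00 = 6:44 AM on Jan 7.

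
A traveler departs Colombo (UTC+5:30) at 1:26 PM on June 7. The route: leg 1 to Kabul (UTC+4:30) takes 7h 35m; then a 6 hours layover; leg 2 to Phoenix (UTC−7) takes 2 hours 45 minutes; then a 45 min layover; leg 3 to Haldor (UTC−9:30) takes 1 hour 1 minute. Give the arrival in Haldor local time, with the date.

Convert departure to UTC: 1:26 PM − 5:30 = 7:56 AM UTC on Jun 7.
Add 7 hours and 35 minutes leg 1 → 3:31 PM UTC.
Add 6 hours layover in Kabul → 9:31 PM UTC.
Add 2 hours and 45 minutes leg 2 → 12:16 AM UTC (Jun 8).
Add 45 minutes layover in Phoenix → 1:01 AM UTC.
Add 1 hour 1 minute leg 3 → 2:02 AM UTC.
Haldor is UTC−9:30, so local arrival = 2:02 AM − 9:30 = 4:32 PM on Jun 7.

4:32 PM on June 7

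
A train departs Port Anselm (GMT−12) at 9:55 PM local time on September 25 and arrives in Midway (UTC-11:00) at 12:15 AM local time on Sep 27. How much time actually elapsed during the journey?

Departure in UTC: 9:55 PM + 12:00 = 9:55 AM on Sep 26.
Arrival in UTC: 12:15 AM + 11:00 = 11:15 AM on Sep 27.
Elapsed = 11:15 AM − 9:55 AM (+1 day) = 25 hours 20 minutes.

25 hours 20 minutes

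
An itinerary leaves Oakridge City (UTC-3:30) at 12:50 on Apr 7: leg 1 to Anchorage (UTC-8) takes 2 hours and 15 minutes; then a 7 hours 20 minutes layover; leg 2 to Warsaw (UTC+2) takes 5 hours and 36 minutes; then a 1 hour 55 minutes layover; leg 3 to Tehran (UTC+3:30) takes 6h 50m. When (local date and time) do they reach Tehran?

19:46 on April 8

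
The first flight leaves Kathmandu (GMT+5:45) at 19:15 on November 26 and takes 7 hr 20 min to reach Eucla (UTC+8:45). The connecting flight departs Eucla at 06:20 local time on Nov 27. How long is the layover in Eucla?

45 minutes

Convert departure to UTC: 19:15 − 5:45 = 13:30 UTC on Nov 26.
Add 7 hours 20 minutes flight time → 20:50 UTC.
Eucla is UTC+8:45, so local arrival = 20:50 + 8:45 = 05:35 on Nov 27.
Layover = 06:20 − 05:35 = 45 minutes.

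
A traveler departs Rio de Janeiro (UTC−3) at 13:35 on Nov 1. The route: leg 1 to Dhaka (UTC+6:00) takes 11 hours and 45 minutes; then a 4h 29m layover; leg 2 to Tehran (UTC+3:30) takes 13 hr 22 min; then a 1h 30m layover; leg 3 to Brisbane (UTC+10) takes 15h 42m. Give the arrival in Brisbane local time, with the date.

Convert departure to UTC: 13:35 + 3:00 = 16:35 UTC on Nov 1.
Add 11 hours and 45 minutes leg 1 → 04:20 UTC (Nov 2).
Add 4 hours 29 minutes layover in Dhaka → 08:49 UTC.
Add 13 hours 22 minutes leg 2 → 22:11 UTC.
Add 1 hour 30 minutes layover in Tehran → 23:41 UTC.
Add 15 hours and 42 minutes leg 3 → 15:23 UTC (Nov 3).
Brisbane is UTC+10:00, so local arrival = 15:23 + 10:00 = 01:23 on Nov 4.

01:23 on November 4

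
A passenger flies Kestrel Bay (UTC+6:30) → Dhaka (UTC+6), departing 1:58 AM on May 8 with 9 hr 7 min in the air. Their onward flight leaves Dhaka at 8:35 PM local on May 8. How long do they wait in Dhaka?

Convert departure to UTC: 1:58 AM − 6:30 = 7:28 PM UTC on May 7.
Add 9 hours 7 minutes flight time → 4:35 AM UTC (May 8).
Dhaka is UTC+6:00, so local arrival = 4:35 AM + 6:00 = 10:35 AM on May 8.
Layover = 8:35 PM − 10:35 AM = 10 hours.

10 hours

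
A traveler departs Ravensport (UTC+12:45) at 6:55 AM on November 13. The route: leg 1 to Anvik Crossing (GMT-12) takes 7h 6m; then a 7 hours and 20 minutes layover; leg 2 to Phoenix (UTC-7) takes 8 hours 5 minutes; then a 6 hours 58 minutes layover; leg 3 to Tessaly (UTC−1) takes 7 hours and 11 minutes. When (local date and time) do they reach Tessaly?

5:50 AM on November 14

Convert departure to UTC: 6:55 AM − 12:45 = 6:10 PM UTC on Nov 12.
Add 7 hours and 6 minutes leg 1 → 1:16 AM UTC (Nov 13).
Add 7 hours and 20 minutes layover in Anvik Crossing → 8:36 AM UTC.
Add 8 hours and 5 minutes leg 2 → 4:41 PM UTC.
Add 6 hours and 58 minutes layover in Phoenix → 11:39 PM UTC.
Add 7 hours 11 minutes leg 3 → 6:50 AM UTC (Nov 14).
Tessaly is UTC−1:00, so local arrival = 6:50 AM − 1:00 = 5:50 AM on Nov 14.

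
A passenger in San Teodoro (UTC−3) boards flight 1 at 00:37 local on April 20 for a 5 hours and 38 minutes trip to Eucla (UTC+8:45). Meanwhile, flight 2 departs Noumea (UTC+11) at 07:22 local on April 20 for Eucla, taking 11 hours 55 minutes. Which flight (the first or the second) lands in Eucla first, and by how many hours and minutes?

the second, by 58 minutes

Flight 1 in UTC: 00:37 + 3:00 = 03:37 on Apr 20.
+5 hours and 38 minutes → arrive 09:15 UTC on Apr 20.
Flight 2 in UTC: 07:22 − 11:00 = 20:22 on Apr 19.
+11 hours and 55 minutes → arrive 08:17 UTC on Apr 20.
Flight 2 lands earlier by 58 minutes.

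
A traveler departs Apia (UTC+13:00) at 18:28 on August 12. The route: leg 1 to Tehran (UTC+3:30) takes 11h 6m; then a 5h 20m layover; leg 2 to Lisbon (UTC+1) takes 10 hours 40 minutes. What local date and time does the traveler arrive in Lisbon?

09:34 on August 13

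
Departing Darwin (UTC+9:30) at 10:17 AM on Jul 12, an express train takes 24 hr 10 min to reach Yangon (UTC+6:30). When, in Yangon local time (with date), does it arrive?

7:27 AM on July 13

Yangon is 3:00 behind Darwin.
After 24 hours 10 minutes it is 10:27 AM (Jul 13) in Darwin.
Shift by the zone difference: 10:27 AM − 3:00 = 7:27 AM on Jul 13 in Yangon.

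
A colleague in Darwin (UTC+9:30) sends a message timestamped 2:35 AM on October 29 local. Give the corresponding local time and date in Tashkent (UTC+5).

Tashkent is 4:30 behind Darwin.
Shift by the zone difference: 2:35 AM − 4:30 = 10:05 PM on Oct 28 in Tashkent.

10:05 PM on October 28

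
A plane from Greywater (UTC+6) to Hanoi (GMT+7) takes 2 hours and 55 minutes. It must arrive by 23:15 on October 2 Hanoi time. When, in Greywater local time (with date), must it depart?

Target arrival in UTC: 23:15 − 7:00 = 16:15 on Oct 2.
Subtract 2 hours and 55 minutes → departure 13:20 UTC on Oct 2.
Greywater is UTC+6:00: 13:20 + 6:00 = 19:20 on Oct 2.

19:20 on Oct 2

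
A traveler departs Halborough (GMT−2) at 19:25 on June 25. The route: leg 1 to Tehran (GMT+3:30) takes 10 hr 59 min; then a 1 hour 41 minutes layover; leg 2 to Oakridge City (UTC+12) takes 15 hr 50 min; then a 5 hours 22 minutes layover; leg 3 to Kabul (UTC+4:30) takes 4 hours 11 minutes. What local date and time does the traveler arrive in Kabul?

Convert departure to UTC: 19:25 + 2:00 = 21:25 UTC on Jun 25.
Add 10 hours 59 minutes leg 1 → 08:24 UTC (Jun 26).
Add 1 hour 41 minutes layover in Tehran → 10:05 UTC.
Add 15 hours and 50 minutes leg 2 → 01:55 UTC (Jun 27).
Add 5 hours 22 minutes layover in Oakridge City → 07:17 UTC.
Add 4 hours 11 minutes leg 3 → 11:28 UTC.
Kabul is UTC+4:30, so local arrival = 11:28 + 4:30 = 15:58 on Jun 27.

15:58 on June 27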